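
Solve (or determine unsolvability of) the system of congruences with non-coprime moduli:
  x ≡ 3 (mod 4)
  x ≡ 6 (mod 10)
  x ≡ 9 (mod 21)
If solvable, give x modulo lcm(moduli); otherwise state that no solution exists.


Moduli 4, 10, 21 are not pairwise coprime, so CRT works modulo lcm(m_i) when all pairwise compatibility conditions hold.
Pairwise compatibility: gcd(m_i, m_j) must divide a_i - a_j for every pair.
Merge one congruence at a time:
  Start: x ≡ 3 (mod 4).
  Combine with x ≡ 6 (mod 10): gcd(4, 10) = 2, and 6 - 3 = 3 is NOT divisible by 2.
    ⇒ system is inconsistent (no integer solution).

No solution (the system is inconsistent).


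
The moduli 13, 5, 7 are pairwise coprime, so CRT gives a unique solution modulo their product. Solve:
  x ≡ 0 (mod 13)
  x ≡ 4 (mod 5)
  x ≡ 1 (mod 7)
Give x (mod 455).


Moduli 13, 5, 7 are pairwise coprime; by CRT there is a unique solution modulo M = 13 · 5 · 7 = 455.
Solve pairwise, accumulating the modulus:
  Start with x ≡ 0 (mod 13).
  Combine with x ≡ 4 (mod 5): since gcd(13, 5) = 1, we get a unique residue mod 65.
    Write x = 0 + 13·t and substitute into x ≡ 4 (mod 5): 13·t ≡ 4 − 0 = 4 (mod 5).
    Reduce coefficients mod 5: 3·t ≡ 4 (mod 5).
    The inverse of 3 mod 5 is 2 (since 3·2 = 6 = 1·5 + 1), so t ≡ 2·4 = 8 ≡ 3 (mod 5).
    Then x = 0 + 13·3 = 39, valid modulo lcm(13, 5) = 65: x ≡ 39 (mod 65).
  Combine with x ≡ 1 (mod 7): since gcd(65, 7) = 1, we get a unique residue mod 455.
    Write x = 39 + 65·t and substitute into x ≡ 1 (mod 7): 65·t ≡ 1 − 39 = -38 (mod 7).
    Reduce coefficients mod 7: 2·t ≡ 4 (mod 7).
    The inverse of 2 mod 7 is 4 (since 2·4 = 8 = 1·7 + 1), so t ≡ 4·4 = 16 ≡ 2 (mod 7).
    Then x = 39 + 65·2 = 169, valid modulo lcm(65, 7) = 455: x ≡ 169 (mod 455).
Verify: 169 mod 13 = 0 ✓, 169 mod 5 = 4 ✓, 169 mod 7 = 1 ✓.

x ≡ 169 (mod 455).


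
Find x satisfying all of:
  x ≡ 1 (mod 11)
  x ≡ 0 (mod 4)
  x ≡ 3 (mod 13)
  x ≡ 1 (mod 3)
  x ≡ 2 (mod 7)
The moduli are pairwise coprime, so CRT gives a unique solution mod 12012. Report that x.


Product of moduli M = 11 · 4 · 13 · 3 · 7 = 12012.
Merge one congruence at a time:
  Start: x ≡ 1 (mod 11).
  Combine with x ≡ 0 (mod 4); new modulus lcm = 44.
    Write x = 1 + 11·t and substitute into x ≡ 0 (mod 4): 11·t ≡ 0 − 1 = -1 (mod 4).
    Reduce coefficients mod 4: 3·t ≡ 3 (mod 4).
    The inverse of 3 mod 4 is 3 (since 3·3 = 9 = 2·4 + 1), so t ≡ 3·3 = 9 ≡ 1 (mod 4).
    Then x = 1 + 11·1 = 12, valid modulo lcm(11, 4) = 44: x ≡ 12 (mod 44).
  Combine with x ≡ 3 (mod 13); new modulus lcm = 572.
    Write x = 12 + 44·t and substitute into x ≡ 3 (mod 13): 44·t ≡ 3 − 12 = -9 (mod 13).
    Reduce coefficients mod 13: 5·t ≡ 4 (mod 13).
    The inverse of 5 mod 13 is 8 (since 5·8 = 40 = 3·13 + 1), so t ≡ 8·4 = 32 ≡ 6 (mod 13).
    Then x = 12 + 44·6 = 276, valid modulo lcm(44, 13) = 572: x ≡ 276 (mod 572).
  Combine with x ≡ 1 (mod 3); new modulus lcm = 1716.
    Write x = 276 + 572·t and substitute into x ≡ 1 (mod 3): 572·t ≡ 1 − 276 = -275 (mod 3).
    Reduce coefficients mod 3: 2·t ≡ 1 (mod 3).
    The inverse of 2 mod 3 is 2 (since 2·2 = 4 = 1·3 + 1), so t ≡ 2·1 = 2 ≡ 2 (mod 3).
    Then x = 276 + 572·2 = 1420, valid modulo lcm(572, 3) = 1716: x ≡ 1420 (mod 1716).
  Combine with x ≡ 2 (mod 7); new modulus lcm = 12012.
    Write x = 1420 + 1716·t and substitute into x ≡ 2 (mod 7): 1716·t ≡ 2 − 1420 = -1418 (mod 7).
    Reduce coefficients mod 7: 1·t ≡ 3 (mod 7).
    So t ≡ 3 (mod 7).
    Then x = 1420 + 1716·3 = 6568, valid modulo lcm(1716, 7) = 12012: x ≡ 6568 (mod 12012).
Verify against each original: 6568 mod 11 = 1, 6568 mod 4 = 0, 6568 mod 13 = 3, 6568 mod 3 = 1, 6568 mod 7 = 2.

x ≡ 6568 (mod 12012).


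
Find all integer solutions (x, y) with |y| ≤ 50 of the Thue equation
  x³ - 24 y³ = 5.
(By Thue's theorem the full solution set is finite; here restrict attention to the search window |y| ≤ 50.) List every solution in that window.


The equation is x³ - 24y³ = 5. For fixed y, x³ = 24·y³ + 5, so a solution requires the RHS to be a perfect cube.
Strategy: iterate y from -50 to 50, compute RHS = 24·y³ + 5, and check whether it is a (positive or negative) perfect cube.
Check small values of y:
  y = 0: RHS = 5 is not a perfect cube.
  y = 1: RHS = 29 is not a perfect cube.
  y = -1: RHS = -19 is not a perfect cube.
  y = 2: RHS = 197 is not a perfect cube.
  y = -2: RHS = -187 is not a perfect cube.
  y = 3: RHS = 653 is not a perfect cube.
  y = -3: RHS = -643 is not a perfect cube.
Continuing the search up to |y| = 50 finds no solutions either.
No (x, y) in the scanned range satisfies the equation.

No integer solutions with |y| ≤ 50.


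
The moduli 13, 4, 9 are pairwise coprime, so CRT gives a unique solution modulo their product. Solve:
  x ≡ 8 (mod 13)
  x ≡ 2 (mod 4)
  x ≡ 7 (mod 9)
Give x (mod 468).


Moduli 13, 4, 9 are pairwise coprime; by CRT there is a unique solution modulo M = 13 · 4 · 9 = 468.
Solve pairwise, accumulating the modulus:
  Start with x ≡ 8 (mod 13).
  Combine with x ≡ 2 (mod 4): since gcd(13, 4) = 1, we get a unique residue mod 52.
    Write x = 8 + 13·t and substitute into x ≡ 2 (mod 4): 13·t ≡ 2 − 8 = -6 (mod 4).
    Reduce coefficients mod 4: 1·t ≡ 2 (mod 4).
    So t ≡ 2 (mod 4).
    Then x = 8 + 13·2 = 34, valid modulo lcm(13, 4) = 52: x ≡ 34 (mod 52).
  Combine with x ≡ 7 (mod 9): since gcd(52, 9) = 1, we get a unique residue mod 468.
    Write x = 34 + 52·t and substitute into x ≡ 7 (mod 9): 52·t ≡ 7 − 34 = -27 (mod 9).
    Reduce coefficients mod 9: 7·t ≡ 0 (mod 9).
    The inverse of 7 mod 9 is 4 (since 7·4 = 28 = 3·9 + 1), so t ≡ 4·0 = 0 ≡ 0 (mod 9).
    Then x = 34 + 52·0 = 34, valid modulo lcm(52, 9) = 468: x ≡ 34 (mod 468).
Verify: 34 mod 13 = 8 ✓, 34 mod 4 = 2 ✓, 34 mod 9 = 7 ✓.

x ≡ 34 (mod 468).


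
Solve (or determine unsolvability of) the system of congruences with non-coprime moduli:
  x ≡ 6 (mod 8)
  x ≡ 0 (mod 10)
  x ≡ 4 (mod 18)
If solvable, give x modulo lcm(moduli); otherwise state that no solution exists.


Moduli 8, 10, 18 are not pairwise coprime, so CRT works modulo lcm(m_i) when all pairwise compatibility conditions hold.
Pairwise compatibility: gcd(m_i, m_j) must divide a_i - a_j for every pair.
Merge one congruence at a time:
  Start: x ≡ 6 (mod 8).
  Combine with x ≡ 0 (mod 10): gcd(8, 10) = 2; 0 - 6 = -6, which IS divisible by 2, so compatible.
    Write x = 6 + 8·t and substitute into x ≡ 0 (mod 10): 8·t ≡ 0 − 6 = -6 (mod 10).
    Divide the congruence (and modulus) by g = 2: 4·t ≡ -3 (mod 5).
    Reduce coefficients mod 5: 4·t ≡ 2 (mod 5).
    The inverse of 4 mod 5 is 4 (since 4·4 = 16 = 3·5 + 1), so t ≡ 4·2 = 8 ≡ 3 (mod 5).
    Then x = 6 + 8·3 = 30, valid modulo lcm(8, 10) = 40: x ≡ 30 (mod 40).
  Combine with x ≡ 4 (mod 18): gcd(40, 18) = 2; 4 - 30 = -26, which IS divisible by 2, so compatible.
    Write x = 30 + 40·t and substitute into x ≡ 4 (mod 18): 40·t ≡ 4 − 30 = -26 (mod 18).
    Divide the congruence (and modulus) by g = 2: 20·t ≡ -13 (mod 9).
    Reduce coefficients mod 9: 2·t ≡ 5 (mod 9).
    The inverse of 2 mod 9 is 5 (since 2·5 = 10 = 1·9 + 1), so t ≡ 5·5 = 25 ≡ 7 (mod 9).
    Then x = 30 + 40·7 = 310, valid modulo lcm(40, 18) = 360: x ≡ 310 (mod 360).
Verify: 310 mod 8 = 6, 310 mod 10 = 0, 310 mod 18 = 4.

x ≡ 310 (mod 360).


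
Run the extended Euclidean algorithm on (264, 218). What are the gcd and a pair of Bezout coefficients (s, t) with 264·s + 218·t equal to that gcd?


Euclidean algorithm on (264, 218) — divide until remainder is 0:
  264 = 1 · 218 + 46
  218 = 4 · 46 + 34
  46 = 1 · 34 + 12
  34 = 2 · 12 + 10
  12 = 1 · 10 + 2
  10 = 5 · 2 + 0
gcd(264, 218) = 2.
Track Bezout coefficients alongside the remainders: start with r₀ = 264 = a·1 + b·0 (s = 1, t = 0) and r₁ = 218 = a·0 + b·1 (s = 0, t = 1); each new remainder r_{k+1} = r_{k-1} − q_k·r_k inherits s_{k+1} = s_{k-1} − q_k·s_k, t_{k+1} = t_{k-1} − q_k·t_k, so r_k = a·s_k + b·t_k at every step:
  q = 1: r = 46, s = 1 − 1·0 = 1, t = 0 − 1·1 = -1  (check: 264·1 + 218·(-1) = 46)
  q = 4: r = 34, s = 0 − 4·1 = -4, t = 1 − 4·(-1) = 5  (check: 264·(-4) + 218·5 = 34)
  q = 1: r = 12, s = 1 − 1·(-4) = 5, t = -1 − 1·5 = -6  (check: 264·5 + 218·(-6) = 12)
  q = 2: r = 10, s = -4 − 2·5 = -14, t = 5 − 2·(-6) = 17  (check: 264·(-14) + 218·17 = 10)
  q = 1: r = 2, s = 5 − 1·(-14) = 19, t = -6 − 1·17 = -23  (check: 264·19 + 218·(-23) = 2)
The row with r = 2 (the gcd) gives the Bezout coefficients s = 19, t = -23.
Result: 264 · (19) + 218 · (-23) = 2.

gcd(264, 218) = 2; s = 19, t = -23 (check: 264·19 + 218·(-23) = 2).


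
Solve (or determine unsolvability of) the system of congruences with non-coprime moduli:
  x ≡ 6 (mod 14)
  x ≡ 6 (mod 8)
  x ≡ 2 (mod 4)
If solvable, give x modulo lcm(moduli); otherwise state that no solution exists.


Moduli 14, 8, 4 are not pairwise coprime, so CRT works modulo lcm(m_i) when all pairwise compatibility conditions hold.
Pairwise compatibility: gcd(m_i, m_j) must divide a_i - a_j for every pair.
Merge one congruence at a time:
  Start: x ≡ 6 (mod 14).
  Combine with x ≡ 6 (mod 8): gcd(14, 8) = 2; 6 - 6 = 0, which IS divisible by 2, so compatible.
    Write x = 6 + 14·t and substitute into x ≡ 6 (mod 8): 14·t ≡ 6 − 6 = 0 (mod 8).
    Divide the congruence (and modulus) by g = 2: 7·t ≡ 0 (mod 4).
    Reduce coefficients mod 4: 3·t ≡ 0 (mod 4).
    The inverse of 3 mod 4 is 3 (since 3·3 = 9 = 2·4 + 1), so t ≡ 3·0 = 0 ≡ 0 (mod 4).
    Then x = 6 + 14·0 = 6, valid modulo lcm(14, 8) = 56: x ≡ 6 (mod 56).
  Combine with x ≡ 2 (mod 4): gcd(56, 4) = 4; 2 - 6 = -4, which IS divisible by 4, so compatible.
    Write x = 6 + 56·t and substitute into x ≡ 2 (mod 4): 56·t ≡ 2 − 6 = -4 (mod 4).
    Divide the congruence (and modulus) by g = 4: 14·t ≡ -1 (mod 1).
    Modulo 1 every t works; take t = 0.
    Then x = 6 + 56·0 = 6, valid modulo lcm(56, 4) = 56: x ≡ 6 (mod 56).
Verify: 6 mod 14 = 6, 6 mod 8 = 6, 6 mod 4 = 2.

x ≡ 6 (mod 56).


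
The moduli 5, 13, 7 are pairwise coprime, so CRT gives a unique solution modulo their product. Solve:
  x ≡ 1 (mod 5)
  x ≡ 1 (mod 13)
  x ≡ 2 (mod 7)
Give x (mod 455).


Moduli 5, 13, 7 are pairwise coprime; by CRT there is a unique solution modulo M = 5 · 13 · 7 = 455.
Solve pairwise, accumulating the modulus:
  Start with x ≡ 1 (mod 5).
  Combine with x ≡ 1 (mod 13): since gcd(5, 13) = 1, we get a unique residue mod 65.
    Write x = 1 + 5·t and substitute into x ≡ 1 (mod 13): 5·t ≡ 1 − 1 = 0 (mod 13).
    The inverse of 5 mod 13 is 8 (since 5·8 = 40 = 3·13 + 1), so t ≡ 8·0 = 0 ≡ 0 (mod 13).
    Then x = 1 + 5·0 = 1, valid modulo lcm(5, 13) = 65: x ≡ 1 (mod 65).
  Combine with x ≡ 2 (mod 7): since gcd(65, 7) = 1, we get a unique residue mod 455.
    Write x = 1 + 65·t and substitute into x ≡ 2 (mod 7): 65·t ≡ 2 − 1 = 1 (mod 7).
    Reduce coefficients mod 7: 2·t ≡ 1 (mod 7).
    The inverse of 2 mod 7 is 4 (since 2·4 = 8 = 1·7 + 1), so t ≡ 4·1 = 4 ≡ 4 (mod 7).
    Then x = 1 + 65·4 = 261, valid modulo lcm(65, 7) = 455: x ≡ 261 (mod 455).
Verify: 261 mod 5 = 1 ✓, 261 mod 13 = 1 ✓, 261 mod 7 = 2 ✓.

x ≡ 261 (mod 455).


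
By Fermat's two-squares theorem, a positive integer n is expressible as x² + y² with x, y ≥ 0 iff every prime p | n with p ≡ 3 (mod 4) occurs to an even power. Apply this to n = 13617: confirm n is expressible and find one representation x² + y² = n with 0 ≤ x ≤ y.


Step 1: Factor n = 13617 = 3^2 · 17 · 89.
Step 2: Check the mod-4 condition on each prime factor: 3 ≡ 3 (mod 4), exponent 2 (must be even); 17 ≡ 1 (mod 4), exponent 1; 89 ≡ 1 (mod 4), exponent 1.
All primes ≡ 3 (mod 4) appear to even exponent (or don't appear), so by the two-squares theorem n IS expressible as a sum of two squares.
Step 3: Build a representation. Group n = k² · m with k = 3 and m = 17 · 89 = 1513 (a product of primes ≡ 1 (mod 4)); a representation of m scales to one of n via (k·x)² + (k·y)² = k²(x² + y²). Each prime p ≡ 1 (mod 4) is itself a sum of two squares; find a² by testing p − a² for a perfect square:
  17: 17 − 1² = 16 = 4² ⇒ 17 = 1² + 4².
  89: 89 − 1² = 88, 89 − 2² = 85, 89 − 3² = 80, 89 − 4² = 73, 89 − 5² = 64 = 8² ⇒ 89 = 5² + 8².
  Combine using the Brahmagupta–Fibonacci identity (a² + b²)(c² + d²) = (ac − bd)² + (ad + bc)² = (ac + bd)² + (ad − bc)²:
  17 · 89 = 1513: from (1² + 4²)(5² + 8²), take (1·5 − 4·8, 1·8 + 4·5) = (5 − 32, 8 + 20) = (-27, 28); dropping signs (only squares matter) gives (27, 28); check 27² + 28² = 729 + 784 = 1513 ✓.
  Scale by k = 3: (3·27, 3·28) = (81, 84).
Step 4: Order so x ≤ y and verify: 81² + 84² = 6561 + 7056 = 13617 = n. ✓

n = 13617 = 81² + 84² (one valid representation with x ≤ y).


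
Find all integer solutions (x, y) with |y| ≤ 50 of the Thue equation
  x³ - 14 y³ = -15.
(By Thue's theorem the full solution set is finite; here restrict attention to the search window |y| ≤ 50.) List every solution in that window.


The equation is x³ - 14y³ = -15. For fixed y, x³ = 14·y³ − 15, so a solution requires the RHS to be a perfect cube.
Strategy: iterate y from -50 to 50, compute RHS = 14·y³ − 15, and check whether it is a (positive or negative) perfect cube.
Check small values of y:
  y = 0: RHS = -15 is not a perfect cube.
  y = 1: RHS = -1 = (-1)³ ⇒ x = -1 works.
  y = -1: RHS = -29 is not a perfect cube.
  y = 2: RHS = 97 is not a perfect cube.
  y = -2: RHS = -127 is not a perfect cube.
  y = 3: RHS = 363 is not a perfect cube.
  y = -3: RHS = -393 is not a perfect cube.
Continuing the search up to |y| = 50 finds no further solutions beyond those listed.
Collected solutions: (-1, 1).

Solutions (with |y| ≤ 50): (-1, 1).


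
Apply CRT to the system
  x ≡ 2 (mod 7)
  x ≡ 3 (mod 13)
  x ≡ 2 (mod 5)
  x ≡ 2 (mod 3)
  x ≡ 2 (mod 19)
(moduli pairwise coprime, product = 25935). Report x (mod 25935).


Product of moduli M = 7 · 13 · 5 · 3 · 19 = 25935.
Merge one congruence at a time:
  Start: x ≡ 2 (mod 7).
  Combine with x ≡ 3 (mod 13); new modulus lcm = 91.
    Write x = 2 + 7·t and substitute into x ≡ 3 (mod 13): 7·t ≡ 3 − 2 = 1 (mod 13).
    The inverse of 7 mod 13 is 2 (since 7·2 = 14 = 1·13 + 1), so t ≡ 2·1 = 2 ≡ 2 (mod 13).
    Then x = 2 + 7·2 = 16, valid modulo lcm(7, 13) = 91: x ≡ 16 (mod 91).
  Combine with x ≡ 2 (mod 5); new modulus lcm = 455.
    Write x = 16 + 91·t and substitute into x ≡ 2 (mod 5): 91·t ≡ 2 − 16 = -14 (mod 5).
    Reduce coefficients mod 5: 1·t ≡ 1 (mod 5).
    So t ≡ 1 (mod 5).
    Then x = 16 + 91·1 = 107, valid modulo lcm(91, 5) = 455: x ≡ 107 (mod 455).
  Combine with x ≡ 2 (mod 3); new modulus lcm = 1365.
    Write x = 107 + 455·t and substitute into x ≡ 2 (mod 3): 455·t ≡ 2 − 107 = -105 (mod 3).
    Reduce coefficients mod 3: 2·t ≡ 0 (mod 3).
    The inverse of 2 mod 3 is 2 (since 2·2 = 4 = 1·3 + 1), so t ≡ 2·0 = 0 ≡ 0 (mod 3).
    Then x = 107 + 455·0 = 107, valid modulo lcm(455, 3) = 1365: x ≡ 107 (mod 1365).
  Combine with x ≡ 2 (mod 19); new modulus lcm = 25935.
    Write x = 107 + 1365·t and substitute into x ≡ 2 (mod 19): 1365·t ≡ 2 − 107 = -105 (mod 19).
    Reduce coefficients mod 19: 16·t ≡ 9 (mod 19).
    The inverse of 16 mod 19 is 6 (since 16·6 = 96 = 5·19 + 1), so t ≡ 6·9 = 54 ≡ 16 (mod 19).
    Then x = 107 + 1365·16 = 21947, valid modulo lcm(1365, 19) = 25935: x ≡ 21947 (mod 25935).
Verify against each original: 21947 mod 7 = 2, 21947 mod 13 = 3, 21947 mod 5 = 2, 21947 mod 3 = 2, 21947 mod 19 = 2.

x ≡ 21947 (mod 25935).


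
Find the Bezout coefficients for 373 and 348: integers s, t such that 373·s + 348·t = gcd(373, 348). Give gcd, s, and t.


Euclidean algorithm on (373, 348) — divide until remainder is 0:
  373 = 1 · 348 + 25
  348 = 13 · 25 + 23
  25 = 1 · 23 + 2
  23 = 11 · 2 + 1
  2 = 2 · 1 + 0
gcd(373, 348) = 1.
Track Bezout coefficients alongside the remainders: start with r₀ = 373 = a·1 + b·0 (s = 1, t = 0) and r₁ = 348 = a·0 + b·1 (s = 0, t = 1); each new remainder r_{k+1} = r_{k-1} − q_k·r_k inherits s_{k+1} = s_{k-1} − q_k·s_k, t_{k+1} = t_{k-1} − q_k·t_k, so r_k = a·s_k + b·t_k at every step:
  q = 1: r = 25, s = 1 − 1·0 = 1, t = 0 − 1·1 = -1  (check: 373·1 + 348·(-1) = 25)
  q = 13: r = 23, s = 0 − 13·1 = -13, t = 1 − 13·(-1) = 14  (check: 373·(-13) + 348·14 = 23)
  q = 1: r = 2, s = 1 − 1·(-13) = 14, t = -1 − 1·14 = -15  (check: 373·14 + 348·(-15) = 2)
  q = 11: r = 1, s = -13 − 11·14 = -167, t = 14 − 11·(-15) = 179  (check: 373·(-167) + 348·179 = 1)
The row with r = 1 (the gcd) gives the Bezout coefficients s = -167, t = 179.
Result: 373 · (-167) + 348 · (179) = 1.

gcd(373, 348) = 1; s = -167, t = 179 (check: 373·(-167) + 348·179 = 1).


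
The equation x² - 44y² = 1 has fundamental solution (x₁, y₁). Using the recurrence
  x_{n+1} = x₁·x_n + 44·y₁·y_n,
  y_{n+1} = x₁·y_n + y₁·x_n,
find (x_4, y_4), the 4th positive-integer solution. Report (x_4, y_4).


Step 1: Find the fundamental solution (x₁, y₁) of x² - 44y² = 1.
  Expand √44 as a continued fraction. a₀ = ⌊√44⌋ = 6; iterate m_{k+1} = d_k·a_k − m_k, d_{k+1} = (44 − m_{k+1}²)/d_k, a_{k+1} = ⌊(a₀ + m_{k+1})/d_{k+1}⌋ (starting m₀ = 0, d₀ = 1), with convergents p_k = a_k·p_{k-1} + p_{k-2}, q_k = a_k·q_{k-1} + q_{k-2} (p₋₁ = 1, q₋₁ = 0):
  k = 0: a₀ = 6; p₀/q₀ = 6/1; p₀² − 44·q₀² = 36 − 44 = -8.
  k = 1: m = 6, d = 8, a = ⌊(6 + 6)/8⌋ = 1; p/q = (1·6 + 1)/(1·1 + 0) = 7/1; p² − 44·q² = 49 − 44 = 5.
  k = 2: m = 2, d = 5, a = ⌊(6 + 2)/5⌋ = 1; p/q = (1·7 + 6)/(1·1 + 1) = 13/2; p² − 44·q² = 169 − 176 = -7.
  k = 3: m = 3, d = 7, a = ⌊(6 + 3)/7⌋ = 1; p/q = (1·13 + 7)/(1·2 + 1) = 20/3; p² − 44·q² = 400 − 396 = 4.
  k = 4: m = 4, d = 4, a = ⌊(6 + 4)/4⌋ = 2; p/q = (2·20 + 13)/(2·3 + 2) = 53/8; p² − 44·q² = 2809 − 2816 = -7.
  k = 5: m = 4, d = 7, a = ⌊(6 + 4)/7⌋ = 1; p/q = (1·53 + 20)/(1·8 + 3) = 73/11; p² − 44·q² = 5329 − 5324 = 5.
  k = 6: m = 3, d = 5, a = ⌊(6 + 3)/5⌋ = 1; p/q = (1·73 + 53)/(1·11 + 8) = 126/19; p² − 44·q² = 15876 − 15884 = -8.
  k = 7: m = 2, d = 8, a = ⌊(6 + 2)/8⌋ = 1; p/q = (1·126 + 73)/(1·19 + 11) = 199/30; p² − 44·q² = 39601 − 39600 = 1.
  The first convergent with p² − 44·q² = 1 gives the fundamental solution (x₁, y₁) = (199, 30).
Step 2: Apply the recurrence (x_{n+1}, y_{n+1}) = (x₁x_n + 44y₁y_n, x₁y_n + y₁x_n) repeatedly.
  From (x_1, y_1) = (199, 30): x_2 = 199·199 + 44·30·30 = 79201; y_2 = 199·30 + 30·199 = 11940.
  From (x_2, y_2) = (79201, 11940): x_3 = 199·79201 + 44·30·11940 = 31521799; y_3 = 199·11940 + 30·79201 = 4752090.
  From (x_3, y_3) = (31521799, 4752090): x_4 = 199·31521799 + 44·30·4752090 = 12545596801; y_4 = 199·4752090 + 30·31521799 = 1891319880.
Step 3: Verify x_4² - 44·y_4² = 157391999093261433601 - 157391999093261433600 = 1 (should be 1). ✓

(x_1, y_1) = (199, 30); (x_4, y_4) = (12545596801, 1891319880).


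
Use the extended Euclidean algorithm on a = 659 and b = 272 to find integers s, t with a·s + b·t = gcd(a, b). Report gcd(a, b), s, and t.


Euclidean algorithm on (659, 272) — divide until remainder is 0:
  659 = 2 · 272 + 115
  272 = 2 · 115 + 42
  115 = 2 · 42 + 31
  42 = 1 · 31 + 11
  31 = 2 · 11 + 9
  11 = 1 · 9 + 2
  9 = 4 · 2 + 1
  2 = 2 · 1 + 0
gcd(659, 272) = 1.
Track Bezout coefficients alongside the remainders: start with r₀ = 659 = a·1 + b·0 (s = 1, t = 0) and r₁ = 272 = a·0 + b·1 (s = 0, t = 1); each new remainder r_{k+1} = r_{k-1} − q_k·r_k inherits s_{k+1} = s_{k-1} − q_k·s_k, t_{k+1} = t_{k-1} − q_k·t_k, so r_k = a·s_k + b·t_k at every step:
  q = 2: r = 115, s = 1 − 2·0 = 1, t = 0 − 2·1 = -2  (check: 659·1 + 272·(-2) = 115)
  q = 2: r = 42, s = 0 − 2·1 = -2, t = 1 − 2·(-2) = 5  (check: 659·(-2) + 272·5 = 42)
  q = 2: r = 31, s = 1 − 2·(-2) = 5, t = -2 − 2·5 = -12  (check: 659·5 + 272·(-12) = 31)
  q = 1: r = 11, s = -2 − 1·5 = -7, t = 5 − 1·(-12) = 17  (check: 659·(-7) + 272·17 = 11)
  q = 2: r = 9, s = 5 − 2·(-7) = 19, t = -12 − 2·17 = -46  (check: 659·19 + 272·(-46) = 9)
  q = 1: r = 2, s = -7 − 1·19 = -26, t = 17 − 1·(-46) = 63  (check: 659·(-26) + 272·63 = 2)
  q = 4: r = 1, s = 19 − 4·(-26) = 123, t = -46 − 4·63 = -298  (check: 659·123 + 272·(-298) = 1)
The row with r = 1 (the gcd) gives the Bezout coefficients s = 123, t = -298.
Result: 659 · (123) + 272 · (-298) = 1.

gcd(659, 272) = 1; s = 123, t = -298 (check: 659·123 + 272·(-298) = 1).


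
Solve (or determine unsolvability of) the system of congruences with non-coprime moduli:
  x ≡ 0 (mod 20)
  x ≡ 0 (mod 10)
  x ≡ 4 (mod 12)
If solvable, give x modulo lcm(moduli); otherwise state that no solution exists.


Moduli 20, 10, 12 are not pairwise coprime, so CRT works modulo lcm(m_i) when all pairwise compatibility conditions hold.
Pairwise compatibility: gcd(m_i, m_j) must divide a_i - a_j for every pair.
Merge one congruence at a time:
  Start: x ≡ 0 (mod 20).
  Combine with x ≡ 0 (mod 10): gcd(20, 10) = 10; 0 - 0 = 0, which IS divisible by 10, so compatible.
    Write x = 0 + 20·t and substitute into x ≡ 0 (mod 10): 20·t ≡ 0 − 0 = 0 (mod 10).
    Divide the congruence (and modulus) by g = 10: 2·t ≡ 0 (mod 1).
    Modulo 1 every t works; take t = 0.
    Then x = 0 + 20·0 = 0, valid modulo lcm(20, 10) = 20: x ≡ 0 (mod 20).
  Combine with x ≡ 4 (mod 12): gcd(20, 12) = 4; 4 - 0 = 4, which IS divisible by 4, so compatible.
    Write x = 0 + 20·t and substitute into x ≡ 4 (mod 12): 20·t ≡ 4 − 0 = 4 (mod 12).
    Divide the congruence (and modulus) by g = 4: 5·t ≡ 1 (mod 3).
    Reduce coefficients mod 3: 2·t ≡ 1 (mod 3).
    The inverse of 2 mod 3 is 2 (since 2·2 = 4 = 1·3 + 1), so t ≡ 2·1 = 2 ≡ 2 (mod 3).
    Then x = 0 + 20·2 = 40, valid modulo lcm(20, 12) = 60: x ≡ 40 (mod 60).
Verify: 40 mod 20 = 0, 40 mod 10 = 0, 40 mod 12 = 4.

x ≡ 40 (mod 60).


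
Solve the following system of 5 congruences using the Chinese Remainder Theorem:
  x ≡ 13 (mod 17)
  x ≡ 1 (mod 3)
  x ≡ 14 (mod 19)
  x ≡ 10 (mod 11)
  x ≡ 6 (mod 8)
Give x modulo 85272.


Product of moduli M = 17 · 3 · 19 · 11 · 8 = 85272.
Merge one congruence at a time:
  Start: x ≡ 13 (mod 17).
  Combine with x ≡ 1 (mod 3); new modulus lcm = 51.
    Write x = 13 + 17·t and substitute into x ≡ 1 (mod 3): 17·t ≡ 1 − 13 = -12 (mod 3).
    Reduce coefficients mod 3: 2·t ≡ 0 (mod 3).
    The inverse of 2 mod 3 is 2 (since 2·2 = 4 = 1·3 + 1), so t ≡ 2·0 = 0 ≡ 0 (mod 3).
    Then x = 13 + 17·0 = 13, valid modulo lcm(17, 3) = 51: x ≡ 13 (mod 51).
  Combine with x ≡ 14 (mod 19); new modulus lcm = 969.
    Write x = 13 + 51·t and substitute into x ≡ 14 (mod 19): 51·t ≡ 14 − 13 = 1 (mod 19).
    Reduce coefficients mod 19: 13·t ≡ 1 (mod 19).
    The inverse of 13 mod 19 is 3 (since 13·3 = 39 = 2·19 + 1), so t ≡ 3·1 = 3 ≡ 3 (mod 19).
    Then x = 13 + 51·3 = 166, valid modulo lcm(51, 19) = 969: x ≡ 166 (mod 969).
  Combine with x ≡ 10 (mod 11); new modulus lcm = 10659.
    Write x = 166 + 969·t and substitute into x ≡ 10 (mod 11): 969·t ≡ 10 − 166 = -156 (mod 11).
    Reduce coefficients mod 11: 1·t ≡ 9 (mod 11).
    So t ≡ 9 (mod 11).
    Then x = 166 + 969·9 = 8887, valid modulo lcm(969, 11) = 10659: x ≡ 8887 (mod 10659).
  Combine with x ≡ 6 (mod 8); new modulus lcm = 85272.
    Write x = 8887 + 10659·t and substitute into x ≡ 6 (mod 8): 10659·t ≡ 6 − 8887 = -8881 (mod 8).
    Reduce coefficients mod 8: 3·t ≡ 7 (mod 8).
    The inverse of 3 mod 8 is 3 (since 3·3 = 9 = 1·8 + 1), so t ≡ 3·7 = 21 ≡ 5 (mod 8).
    Then x = 8887 + 10659·5 = 62182, valid modulo lcm(10659, 8) = 85272: x ≡ 62182 (mod 85272).
Verify against each original: 62182 mod 17 = 13, 62182 mod 3 = 1, 62182 mod 19 = 14, 62182 mod 11 = 10, 62182 mod 8 = 6.

x ≡ 62182 (mod 85272).


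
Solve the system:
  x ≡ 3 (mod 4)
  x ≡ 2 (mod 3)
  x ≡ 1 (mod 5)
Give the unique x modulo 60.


Moduli 4, 3, 5 are pairwise coprime; by CRT there is a unique solution modulo M = 4 · 3 · 5 = 60.
Solve pairwise, accumulating the modulus:
  Start with x ≡ 3 (mod 4).
  Combine with x ≡ 2 (mod 3): since gcd(4, 3) = 1, we get a unique residue mod 12.
    Write x = 3 + 4·t and substitute into x ≡ 2 (mod 3): 4·t ≡ 2 − 3 = -1 (mod 3).
    Reduce coefficients mod 3: 1·t ≡ 2 (mod 3).
    So t ≡ 2 (mod 3).
    Then x = 3 + 4·2 = 11, valid modulo lcm(4, 3) = 12: x ≡ 11 (mod 12).
  Combine with x ≡ 1 (mod 5): since gcd(12, 5) = 1, we get a unique residue mod 60.
    Write x = 11 + 12·t and substitute into x ≡ 1 (mod 5): 12·t ≡ 1 − 11 = -10 (mod 5).
    Reduce coefficients mod 5: 2·t ≡ 0 (mod 5).
    The inverse of 2 mod 5 is 3 (since 2·3 = 6 = 1·5 + 1), so t ≡ 3·0 = 0 ≡ 0 (mod 5).
    Then x = 11 + 12·0 = 11, valid modulo lcm(12, 5) = 60: x ≡ 11 (mod 60).
Verify: 11 mod 4 = 3 ✓, 11 mod 3 = 2 ✓, 11 mod 5 = 1 ✓.

x ≡ 11 (mod 60).


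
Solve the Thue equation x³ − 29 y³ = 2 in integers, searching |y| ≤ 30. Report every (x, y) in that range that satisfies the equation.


The equation is x³ - 29y³ = 2. For fixed y, x³ = 29·y³ + 2, so a solution requires the RHS to be a perfect cube.
Strategy: iterate y from -30 to 30, compute RHS = 29·y³ + 2, and check whether it is a (positive or negative) perfect cube.
Check small values of y:
  y = 0: RHS = 2 is not a perfect cube.
  y = 1: RHS = 31 is not a perfect cube.
  y = -1: RHS = -27 = (-3)³ ⇒ x = -3 works.
  y = 2: RHS = 234 is not a perfect cube.
  y = -2: RHS = -230 is not a perfect cube.
  y = 3: RHS = 785 is not a perfect cube.
  y = -3: RHS = -781 is not a perfect cube.
Continuing the search up to |y| = 30 finds no further solutions beyond those listed.
Collected solutions: (-3, -1).

Solutions (with |y| ≤ 30): (-3, -1).


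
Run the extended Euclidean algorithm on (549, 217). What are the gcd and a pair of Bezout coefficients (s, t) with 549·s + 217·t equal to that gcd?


Euclidean algorithm on (549, 217) — divide until remainder is 0:
  549 = 2 · 217 + 115
  217 = 1 · 115 + 102
  115 = 1 · 102 + 13
  102 = 7 · 13 + 11
  13 = 1 · 11 + 2
  11 = 5 · 2 + 1
  2 = 2 · 1 + 0
gcd(549, 217) = 1.
Track Bezout coefficients alongside the remainders: start with r₀ = 549 = a·1 + b·0 (s = 1, t = 0) and r₁ = 217 = a·0 + b·1 (s = 0, t = 1); each new remainder r_{k+1} = r_{k-1} − q_k·r_k inherits s_{k+1} = s_{k-1} − q_k·s_k, t_{k+1} = t_{k-1} − q_k·t_k, so r_k = a·s_k + b·t_k at every step:
  q = 2: r = 115, s = 1 − 2·0 = 1, t = 0 − 2·1 = -2  (check: 549·1 + 217·(-2) = 115)
  q = 1: r = 102, s = 0 − 1·1 = -1, t = 1 − 1·(-2) = 3  (check: 549·(-1) + 217·3 = 102)
  q = 1: r = 13, s = 1 − 1·(-1) = 2, t = -2 − 1·3 = -5  (check: 549·2 + 217·(-5) = 13)
  q = 7: r = 11, s = -1 − 7·2 = -15, t = 3 − 7·(-5) = 38  (check: 549·(-15) + 217·38 = 11)
  q = 1: r = 2, s = 2 − 1·(-15) = 17, t = -5 − 1·38 = -43  (check: 549·17 + 217·(-43) = 2)
  q = 5: r = 1, s = -15 − 5·17 = -100, t = 38 − 5·(-43) = 253  (check: 549·(-100) + 217·253 = 1)
The row with r = 1 (the gcd) gives the Bezout coefficients s = -100, t = 253.
Result: 549 · (-100) + 217 · (253) = 1.

gcd(549, 217) = 1; s = -100, t = 253 (check: 549·(-100) + 217·253 = 1).


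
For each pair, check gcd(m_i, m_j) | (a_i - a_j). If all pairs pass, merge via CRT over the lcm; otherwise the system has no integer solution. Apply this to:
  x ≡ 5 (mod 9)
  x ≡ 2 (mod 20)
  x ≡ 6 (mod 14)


Moduli 9, 20, 14 are not pairwise coprime, so CRT works modulo lcm(m_i) when all pairwise compatibility conditions hold.
Pairwise compatibility: gcd(m_i, m_j) must divide a_i - a_j for every pair.
Merge one congruence at a time:
  Start: x ≡ 5 (mod 9).
  Combine with x ≡ 2 (mod 20): gcd(9, 20) = 1; 2 - 5 = -3, which IS divisible by 1, so compatible.
    Write x = 5 + 9·t and substitute into x ≡ 2 (mod 20): 9·t ≡ 2 − 5 = -3 (mod 20).
    Reduce coefficients mod 20: 9·t ≡ 17 (mod 20).
    The inverse of 9 mod 20 is 9 (since 9·9 = 81 = 4·20 + 1), so t ≡ 9·17 = 153 ≡ 13 (mod 20).
    Then x = 5 + 9·13 = 122, valid modulo lcm(9, 20) = 180: x ≡ 122 (mod 180).
  Combine with x ≡ 6 (mod 14): gcd(180, 14) = 2; 6 - 122 = -116, which IS divisible by 2, so compatible.
    Write x = 122 + 180·t and substitute into x ≡ 6 (mod 14): 180·t ≡ 6 − 122 = -116 (mod 14).
    Divide the congruence (and modulus) by g = 2: 90·t ≡ -58 (mod 7).
    Reduce coefficients mod 7: 6·t ≡ 5 (mod 7).
    The inverse of 6 mod 7 is 6 (since 6·6 = 36 = 5·7 + 1), so t ≡ 6·5 = 30 ≡ 2 (mod 7).
    Then x = 122 + 180·2 = 482, valid modulo lcm(180, 14) = 1260: x ≡ 482 (mod 1260).
Verify: 482 mod 9 = 5, 482 mod 20 = 2, 482 mod 14 = 6.

x ≡ 482 (mod 1260).


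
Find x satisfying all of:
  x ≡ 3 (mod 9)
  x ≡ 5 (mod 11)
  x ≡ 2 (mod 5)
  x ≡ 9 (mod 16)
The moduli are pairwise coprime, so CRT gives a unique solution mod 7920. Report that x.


Product of moduli M = 9 · 11 · 5 · 16 = 7920.
Merge one congruence at a time:
  Start: x ≡ 3 (mod 9).
  Combine with x ≡ 5 (mod 11); new modulus lcm = 99.
    Write x = 3 + 9·t and substitute into x ≡ 5 (mod 11): 9·t ≡ 5 − 3 = 2 (mod 11).
    The inverse of 9 mod 11 is 5 (since 9·5 = 45 = 4·11 + 1), so t ≡ 5·2 = 10 ≡ 10 (mod 11).
    Then x = 3 + 9·10 = 93, valid modulo lcm(9, 11) = 99: x ≡ 93 (mod 99).
  Combine with x ≡ 2 (mod 5); new modulus lcm = 495.
    Write x = 93 + 99·t and substitute into x ≡ 2 (mod 5): 99·t ≡ 2 − 93 = -91 (mod 5).
    Reduce coefficients mod 5: 4·t ≡ 4 (mod 5).
    The inverse of 4 mod 5 is 4 (since 4·4 = 16 = 3·5 + 1), so t ≡ 4·4 = 16 ≡ 1 (mod 5).
    Then x = 93 + 99·1 = 192, valid modulo lcm(99, 5) = 495: x ≡ 192 (mod 495).
  Combine with x ≡ 9 (mod 16); new modulus lcm = 7920.
    Write x = 192 + 495·t and substitute into x ≡ 9 (mod 16): 495·t ≡ 9 − 192 = -183 (mod 16).
    Reduce coefficients mod 16: 15·t ≡ 9 (mod 16).
    The inverse of 15 mod 16 is 15 (since 15·15 = 225 = 14·16 + 1), so t ≡ 15·9 = 135 ≡ 7 (mod 16).
    Then x = 192 + 495·7 = 3657, valid modulo lcm(495, 16) = 7920: x ≡ 3657 (mod 7920).
Verify against each original: 3657 mod 9 = 3, 3657 mod 11 = 5, 3657 mod 5 = 2, 3657 mod 16 = 9.

x ≡ 3657 (mod 7920).


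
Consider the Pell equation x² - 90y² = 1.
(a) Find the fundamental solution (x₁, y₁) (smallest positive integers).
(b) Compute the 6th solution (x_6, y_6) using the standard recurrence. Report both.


Step 1: Find the fundamental solution (x₁, y₁) of x² - 90y² = 1.
  Expand √90 as a continued fraction. a₀ = ⌊√90⌋ = 9; iterate m_{k+1} = d_k·a_k − m_k, d_{k+1} = (90 − m_{k+1}²)/d_k, a_{k+1} = ⌊(a₀ + m_{k+1})/d_{k+1}⌋ (starting m₀ = 0, d₀ = 1), with convergents p_k = a_k·p_{k-1} + p_{k-2}, q_k = a_k·q_{k-1} + q_{k-2} (p₋₁ = 1, q₋₁ = 0):
  k = 0: a₀ = 9; p₀/q₀ = 9/1; p₀² − 90·q₀² = 81 − 90 = -9.
  k = 1: m = 9, d = 9, a = ⌊(9 + 9)/9⌋ = 2; p/q = (2·9 + 1)/(2·1 + 0) = 19/2; p² − 90·q² = 361 − 360 = 1.
  The first convergent with p² − 90·q² = 1 gives the fundamental solution (x₁, y₁) = (19, 2).
Step 2: Apply the recurrence (x_{n+1}, y_{n+1}) = (x₁x_n + 90y₁y_n, x₁y_n + y₁x_n) repeatedly.
  From (x_1, y_1) = (19, 2): x_2 = 19·19 + 90·2·2 = 721; y_2 = 19·2 + 2·19 = 76.
  From (x_2, y_2) = (721, 76): x_3 = 19·721 + 90·2·76 = 27379; y_3 = 19·76 + 2·721 = 2886.
  From (x_3, y_3) = (27379, 2886): x_4 = 19·27379 + 90·2·2886 = 1039681; y_4 = 19·2886 + 2·27379 = 109592.
  From (x_4, y_4) = (1039681, 109592): x_5 = 19·1039681 + 90·2·109592 = 39480499; y_5 = 19·109592 + 2·1039681 = 4161610.
  From (x_5, y_5) = (39480499, 4161610): x_6 = 19·39480499 + 90·2·4161610 = 1499219281; y_6 = 19·4161610 + 2·39480499 = 158031588.
Step 3: Verify x_6² - 90·y_6² = 2247658452522156961 - 2247658452522156960 = 1 (should be 1). ✓

(x_1, y_1) = (19, 2); (x_6, y_6) = (1499219281, 158031588).


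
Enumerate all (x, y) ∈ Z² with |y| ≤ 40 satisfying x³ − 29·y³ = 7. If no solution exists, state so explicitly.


The equation is x³ - 29y³ = 7. For fixed y, x³ = 29·y³ + 7, so a solution requires the RHS to be a perfect cube.
Strategy: iterate y from -40 to 40, compute RHS = 29·y³ + 7, and check whether it is a (positive or negative) perfect cube.
Check small values of y:
  y = 0: RHS = 7 is not a perfect cube.
  y = 1: RHS = 36 is not a perfect cube.
  y = -1: RHS = -22 is not a perfect cube.
  y = 2: RHS = 239 is not a perfect cube.
  y = -2: RHS = -225 is not a perfect cube.
  y = 3: RHS = 790 is not a perfect cube.
  y = -3: RHS = -776 is not a perfect cube.
Continuing the search up to |y| = 40 finds no solutions either.
No (x, y) in the scanned range satisfies the equation.

No integer solutions with |y| ≤ 40.


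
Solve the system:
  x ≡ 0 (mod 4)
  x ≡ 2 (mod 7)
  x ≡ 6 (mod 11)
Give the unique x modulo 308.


Moduli 4, 7, 11 are pairwise coprime; by CRT there is a unique solution modulo M = 4 · 7 · 11 = 308.
Solve pairwise, accumulating the modulus:
  Start with x ≡ 0 (mod 4).
  Combine with x ≡ 2 (mod 7): since gcd(4, 7) = 1, we get a unique residue mod 28.
    Write x = 0 + 4·t and substitute into x ≡ 2 (mod 7): 4·t ≡ 2 − 0 = 2 (mod 7).
    The inverse of 4 mod 7 is 2 (since 4·2 = 8 = 1·7 + 1), so t ≡ 2·2 = 4 ≡ 4 (mod 7).
    Then x = 0 + 4·4 = 16, valid modulo lcm(4, 7) = 28: x ≡ 16 (mod 28).
  Combine with x ≡ 6 (mod 11): since gcd(28, 11) = 1, we get a unique residue mod 308.
    Write x = 16 + 28·t and substitute into x ≡ 6 (mod 11): 28·t ≡ 6 − 16 = -10 (mod 11).
    Reduce coefficients mod 11: 6·t ≡ 1 (mod 11).
    The inverse of 6 mod 11 is 2 (since 6·2 = 12 = 1·11 + 1), so t ≡ 2·1 = 2 ≡ 2 (mod 11).
    Then x = 16 + 28·2 = 72, valid modulo lcm(28, 11) = 308: x ≡ 72 (mod 308).
Verify: 72 mod 4 = 0 ✓, 72 mod 7 = 2 ✓, 72 mod 11 = 6 ✓.

x ≡ 72 (mod 308).


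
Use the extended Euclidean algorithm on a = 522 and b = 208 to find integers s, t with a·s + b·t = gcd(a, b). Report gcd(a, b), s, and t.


Euclidean algorithm on (522, 208) — divide until remainder is 0:
  522 = 2 · 208 + 106
  208 = 1 · 106 + 102
  106 = 1 · 102 + 4
  102 = 25 · 4 + 2
  4 = 2 · 2 + 0
gcd(522, 208) = 2.
Track Bezout coefficients alongside the remainders: start with r₀ = 522 = a·1 + b·0 (s = 1, t = 0) and r₁ = 208 = a·0 + b·1 (s = 0, t = 1); each new remainder r_{k+1} = r_{k-1} − q_k·r_k inherits s_{k+1} = s_{k-1} − q_k·s_k, t_{k+1} = t_{k-1} − q_k·t_k, so r_k = a·s_k + b·t_k at every step:
  q = 2: r = 106, s = 1 − 2·0 = 1, t = 0 − 2·1 = -2  (check: 522·1 + 208·(-2) = 106)
  q = 1: r = 102, s = 0 − 1·1 = -1, t = 1 − 1·(-2) = 3  (check: 522·(-1) + 208·3 = 102)
  q = 1: r = 4, s = 1 − 1·(-1) = 2, t = -2 − 1·3 = -5  (check: 522·2 + 208·(-5) = 4)
  q = 25: r = 2, s = -1 − 25·2 = -51, t = 3 − 25·(-5) = 128  (check: 522·(-51) + 208·128 = 2)
The row with r = 2 (the gcd) gives the Bezout coefficients s = -51, t = 128.
Result: 522 · (-51) + 208 · (128) = 2.

gcd(522, 208) = 2; s = -51, t = 128 (check: 522·(-51) + 208·128 = 2).


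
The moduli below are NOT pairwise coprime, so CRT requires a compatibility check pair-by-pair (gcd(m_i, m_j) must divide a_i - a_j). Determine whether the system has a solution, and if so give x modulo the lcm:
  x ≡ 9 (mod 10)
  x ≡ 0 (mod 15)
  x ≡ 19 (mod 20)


Moduli 10, 15, 20 are not pairwise coprime, so CRT works modulo lcm(m_i) when all pairwise compatibility conditions hold.
Pairwise compatibility: gcd(m_i, m_j) must divide a_i - a_j for every pair.
Merge one congruence at a time:
  Start: x ≡ 9 (mod 10).
  Combine with x ≡ 0 (mod 15): gcd(10, 15) = 5, and 0 - 9 = -9 is NOT divisible by 5.
    ⇒ system is inconsistent (no integer solution).

No solution (the system is inconsistent).


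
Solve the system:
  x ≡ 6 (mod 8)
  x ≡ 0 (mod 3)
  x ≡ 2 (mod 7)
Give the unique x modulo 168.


Moduli 8, 3, 7 are pairwise coprime; by CRT there is a unique solution modulo M = 8 · 3 · 7 = 168.
Solve pairwise, accumulating the modulus:
  Start with x ≡ 6 (mod 8).
  Combine with x ≡ 0 (mod 3): since gcd(8, 3) = 1, we get a unique residue mod 24.
    Write x = 6 + 8·t and substitute into x ≡ 0 (mod 3): 8·t ≡ 0 − 6 = -6 (mod 3).
    Reduce coefficients mod 3: 2·t ≡ 0 (mod 3).
    The inverse of 2 mod 3 is 2 (since 2·2 = 4 = 1·3 + 1), so t ≡ 2·0 = 0 ≡ 0 (mod 3).
    Then x = 6 + 8·0 = 6, valid modulo lcm(8, 3) = 24: x ≡ 6 (mod 24).
  Combine with x ≡ 2 (mod 7): since gcd(24, 7) = 1, we get a unique residue mod 168.
    Write x = 6 + 24·t and substitute into x ≡ 2 (mod 7): 24·t ≡ 2 − 6 = -4 (mod 7).
    Reduce coefficients mod 7: 3·t ≡ 3 (mod 7).
    The inverse of 3 mod 7 is 5 (since 3·5 = 15 = 2·7 + 1), so t ≡ 5·3 = 15 ≡ 1 (mod 7).
    Then x = 6 + 24·1 = 30, valid modulo lcm(24, 7) = 168: x ≡ 30 (mod 168).
Verify: 30 mod 8 = 6 ✓, 30 mod 3 = 0 ✓, 30 mod 7 = 2 ✓.

x ≡ 30 (mod 168).


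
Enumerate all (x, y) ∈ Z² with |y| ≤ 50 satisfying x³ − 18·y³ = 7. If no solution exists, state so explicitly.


The equation is x³ - 18y³ = 7. For fixed y, x³ = 18·y³ + 7, so a solution requires the RHS to be a perfect cube.
Strategy: iterate y from -50 to 50, compute RHS = 18·y³ + 7, and check whether it is a (positive or negative) perfect cube.
Check small values of y:
  y = 0: RHS = 7 is not a perfect cube.
  y = 1: RHS = 25 is not a perfect cube.
  y = -1: RHS = -11 is not a perfect cube.
  y = 2: RHS = 151 is not a perfect cube.
  y = -2: RHS = -137 is not a perfect cube.
  y = 3: RHS = 493 is not a perfect cube.
  y = -3: RHS = -479 is not a perfect cube.
Continuing the search up to |y| = 50 finds no solutions either.
No (x, y) in the scanned range satisfies the equation.

No integer solutions with |y| ≤ 50.


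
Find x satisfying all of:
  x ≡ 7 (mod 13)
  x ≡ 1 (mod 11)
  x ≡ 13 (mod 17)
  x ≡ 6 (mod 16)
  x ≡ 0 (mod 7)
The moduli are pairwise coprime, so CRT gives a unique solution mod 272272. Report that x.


Product of moduli M = 13 · 11 · 17 · 16 · 7 = 272272.
Merge one congruence at a time:
  Start: x ≡ 7 (mod 13).
  Combine with x ≡ 1 (mod 11); new modulus lcm = 143.
    Write x = 7 + 13·t and substitute into x ≡ 1 (mod 11): 13·t ≡ 1 − 7 = -6 (mod 11).
    Reduce coefficients mod 11: 2·t ≡ 5 (mod 11).
    The inverse of 2 mod 11 is 6 (since 2·6 = 12 = 1·11 + 1), so t ≡ 6·5 = 30 ≡ 8 (mod 11).
    Then x = 7 + 13·8 = 111, valid modulo lcm(13, 11) = 143: x ≡ 111 (mod 143).
  Combine with x ≡ 13 (mod 17); new modulus lcm = 2431.
    Write x = 111 + 143·t and substitute into x ≡ 13 (mod 17): 143·t ≡ 13 − 111 = -98 (mod 17).
    Reduce coefficients mod 17: 7·t ≡ 4 (mod 17).
    The inverse of 7 mod 17 is 5 (since 7·5 = 35 = 2·17 + 1), so t ≡ 5·4 = 20 ≡ 3 (mod 17).
    Then x = 111 + 143·3 = 540, valid modulo lcm(143, 17) = 2431: x ≡ 540 (mod 2431).
  Combine with x ≡ 6 (mod 16); new modulus lcm = 38896.
    Write x = 540 + 2431·t and substitute into x ≡ 6 (mod 16): 2431·t ≡ 6 − 540 = -534 (mod 16).
    Reduce coefficients mod 16: 15·t ≡ 10 (mod 16).
    The inverse of 15 mod 16 is 15 (since 15·15 = 225 = 14·16 + 1), so t ≡ 15·10 = 150 ≡ 6 (mod 16).
    Then x = 540 + 2431·6 = 15126, valid modulo lcm(2431, 16) = 38896: x ≡ 15126 (mod 38896).
  Combine with x ≡ 0 (mod 7); new modulus lcm = 272272.
    Write x = 15126 + 38896·t and substitute into x ≡ 0 (mod 7): 38896·t ≡ 0 − 15126 = -15126 (mod 7).
    Reduce coefficients mod 7: 4·t ≡ 1 (mod 7).
    The inverse of 4 mod 7 is 2 (since 4·2 = 8 = 1·7 + 1), so t ≡ 2·1 = 2 ≡ 2 (mod 7).
    Then x = 15126 + 38896·2 = 92918, valid modulo lcm(38896, 7) = 272272: x ≡ 92918 (mod 272272).
Verify against each original: 92918 mod 13 = 7, 92918 mod 11 = 1, 92918 mod 17 = 13, 92918 mod 16 = 6, 92918 mod 7 = 0.

x ≡ 92918 (mod 272272).
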